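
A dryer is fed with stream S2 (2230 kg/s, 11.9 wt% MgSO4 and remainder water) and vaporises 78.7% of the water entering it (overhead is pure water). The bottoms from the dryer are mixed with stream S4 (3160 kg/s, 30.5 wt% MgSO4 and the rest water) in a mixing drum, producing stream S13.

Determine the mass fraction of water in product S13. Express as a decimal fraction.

Vapour removed = 0.787×0.881×2230 = 1546.2 kg/s; concentrate = 683.84 kg/s.
water reaching the mixer = 418.47 (from concentrate) + 3160×0.695 = 2614.7 kg/s.
Product flow = 683.84 + 3160 = 3843.8 kg/s; water fraction = 0.680.

0.680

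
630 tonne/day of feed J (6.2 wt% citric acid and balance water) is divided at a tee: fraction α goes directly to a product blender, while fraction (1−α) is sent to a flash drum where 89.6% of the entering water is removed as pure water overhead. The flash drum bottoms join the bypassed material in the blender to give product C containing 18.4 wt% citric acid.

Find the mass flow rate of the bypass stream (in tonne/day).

133 tonne/day

All 630×0.062 = 39.06 tonne/day of citric acid reaches C, so C = 39.06/0.184 = 212.28 tonne/day and vapour = 417.72 tonne/day.
The evaporator receives (1−α)·630 of feed at 0.938 water and removes 0.896 of that water:
0.896×0.938×(1−α)×630 = 417.72
(1−α) = 417.72/529.48 = 0.7889;  α = 0.2111.
Bypass flow = 0.2111×630 = 132.98 tonne/day.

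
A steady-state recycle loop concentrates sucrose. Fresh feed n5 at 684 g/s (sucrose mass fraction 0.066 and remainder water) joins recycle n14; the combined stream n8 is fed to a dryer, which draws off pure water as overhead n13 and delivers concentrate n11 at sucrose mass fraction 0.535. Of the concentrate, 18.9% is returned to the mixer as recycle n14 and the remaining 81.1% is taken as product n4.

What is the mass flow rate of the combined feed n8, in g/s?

703.7 g/s

Overall sucrose balance (none leaves overhead): sucrose in fresh feed = sucrose in product, i.e. 684×0.066 = (1−0.189)·n11·0.535.
n11 = 45.144/(0.535×0.811) = 104.05 g/s.
Recycle n14 = 0.189×104.05 = 19.665 g/s.
Combined feed n8 = 684 + 19.665 = 703.66 g/s.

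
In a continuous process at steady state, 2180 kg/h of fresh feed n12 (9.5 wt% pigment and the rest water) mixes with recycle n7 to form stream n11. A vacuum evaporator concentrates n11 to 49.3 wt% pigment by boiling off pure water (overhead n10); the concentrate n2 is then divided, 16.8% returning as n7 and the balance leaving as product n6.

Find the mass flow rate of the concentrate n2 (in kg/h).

504.9 kg/h

Overall pigment balance (none leaves overhead): pigment in fresh feed = pigment in product, i.e. 2180×0.095 = (1−0.168)·n2·0.493.
n2 = 207.1/(0.493×0.832) = 504.91 kg/h.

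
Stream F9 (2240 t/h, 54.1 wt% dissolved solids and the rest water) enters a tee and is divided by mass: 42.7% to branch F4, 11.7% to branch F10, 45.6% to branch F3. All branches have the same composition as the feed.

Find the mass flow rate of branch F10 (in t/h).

262.1 t/h

Branch F10 flow = 0.117×2240 = 262.08 t/h.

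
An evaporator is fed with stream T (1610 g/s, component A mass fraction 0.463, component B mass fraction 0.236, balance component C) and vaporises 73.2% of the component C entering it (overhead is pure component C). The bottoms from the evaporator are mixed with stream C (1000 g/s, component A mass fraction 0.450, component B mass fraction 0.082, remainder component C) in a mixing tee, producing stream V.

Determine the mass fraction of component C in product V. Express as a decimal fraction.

0.265

Vapour removed = 0.732×0.301×1610 = 354.73 g/s; concentrate = 1255.3 g/s.
component C reaching the mixer = 129.88 (from concentrate) + 1000×0.468 = 597.88 g/s.
Product flow = 1255.3 + 1000 = 2255.3 g/s; component C fraction = 0.265.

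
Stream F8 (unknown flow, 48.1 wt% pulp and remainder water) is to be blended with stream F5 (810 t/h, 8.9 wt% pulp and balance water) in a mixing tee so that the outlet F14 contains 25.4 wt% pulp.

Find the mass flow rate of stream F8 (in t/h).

Let F8 be the unknown flow. Total out = 810 + F8.
pulp balance: 72.09 + 0.481·F8 = 0.254·(810 + F8)
(0.481 − 0.254)·F8 = 0.254×810 − 72.09 = 133.65
F8 = 133.65 / 0.227 = 588.77 t/h

588.8 t/h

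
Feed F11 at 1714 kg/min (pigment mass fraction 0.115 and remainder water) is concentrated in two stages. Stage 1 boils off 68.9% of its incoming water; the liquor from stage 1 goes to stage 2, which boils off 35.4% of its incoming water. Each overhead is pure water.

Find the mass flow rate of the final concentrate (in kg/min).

501.9 kg/min

water in feed = 1714×0.885 = 1516.9 kg/min.
After stage 1: water left = (1−0.689)×1516.9 = 471.75; stream total = 668.86 kg/min.
After stage 2: water left = (1−0.354)×471.75 = 304.75; final concentrate = 501.86 kg/min.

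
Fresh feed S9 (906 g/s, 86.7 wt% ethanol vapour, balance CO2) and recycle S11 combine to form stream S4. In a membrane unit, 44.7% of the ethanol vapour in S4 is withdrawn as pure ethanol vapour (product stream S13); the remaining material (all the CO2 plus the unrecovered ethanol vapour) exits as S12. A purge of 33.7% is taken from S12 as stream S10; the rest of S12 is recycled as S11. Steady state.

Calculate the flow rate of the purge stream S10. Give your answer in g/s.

351.6 g/s

CO2 enters only via S9 and leaves only via the purge: 906×0.133 = 0.337×(CO2 in S12), and the membrane unit passes all CO2, so CO2 in S4 = CO2 in S12 = 357.56 g/s.
ethanol vapour in S4: m_A = 906×0.867 + (1−0.337)·(1−0.447)·m_A, so m_A = 785.5/0.6334 = 1240.2 g/s.
S12 = (1−0.447)×1240.2 + 357.56 = 1043.4 g/s.
Purge S10 = 0.337×1043.4 = 351.63 g/s.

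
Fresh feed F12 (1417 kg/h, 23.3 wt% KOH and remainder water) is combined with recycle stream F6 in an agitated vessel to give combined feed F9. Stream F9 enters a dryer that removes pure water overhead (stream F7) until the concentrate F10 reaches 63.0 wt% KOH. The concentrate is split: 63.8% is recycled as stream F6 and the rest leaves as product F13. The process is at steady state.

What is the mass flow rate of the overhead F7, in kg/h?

892.9 kg/h

Overall KOH balance (none leaves overhead): KOH in fresh feed = KOH in product, i.e. 1417×0.233 = (1−0.638)·F10·0.630.
F10 = 330.16/(0.630×0.362) = 1447.7 kg/h.
Recycle F6 = 0.638×1447.7 = 923.63 kg/h.
Combined feed F9 = 1417 + 923.63 = 2340.6 kg/h.
Overhead F7 = F9 − F10 = 2340.6 − 1447.7 = 892.93 kg/h.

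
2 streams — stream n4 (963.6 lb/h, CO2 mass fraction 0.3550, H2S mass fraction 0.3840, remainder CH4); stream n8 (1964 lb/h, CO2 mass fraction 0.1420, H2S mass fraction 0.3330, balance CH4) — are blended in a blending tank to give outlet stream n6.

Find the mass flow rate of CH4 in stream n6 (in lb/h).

1283 lb/h

CH4 out = CH4 in = 963.6×0.261 + 1964×0.525 = 1282.6 lb/h.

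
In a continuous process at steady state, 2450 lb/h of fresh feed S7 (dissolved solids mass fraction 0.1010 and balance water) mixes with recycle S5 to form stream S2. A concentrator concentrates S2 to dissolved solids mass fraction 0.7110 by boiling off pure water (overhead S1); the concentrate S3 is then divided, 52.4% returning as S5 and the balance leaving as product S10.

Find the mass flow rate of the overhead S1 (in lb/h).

2102 lb/h

Overall dissolved solids balance (none leaves overhead): dissolved solids in fresh feed = dissolved solids in product, i.e. 2450×0.101 = (1−0.524)·S3·0.711.
S3 = 247.45/(0.711×0.476) = 731.16 lb/h.
Recycle S5 = 0.524×731.16 = 383.13 lb/h.
Combined feed S2 = 2450 + 383.13 = 2833.1 lb/h.
Overhead S1 = S2 − S3 = 2833.1 − 731.16 = 2102 lb/h.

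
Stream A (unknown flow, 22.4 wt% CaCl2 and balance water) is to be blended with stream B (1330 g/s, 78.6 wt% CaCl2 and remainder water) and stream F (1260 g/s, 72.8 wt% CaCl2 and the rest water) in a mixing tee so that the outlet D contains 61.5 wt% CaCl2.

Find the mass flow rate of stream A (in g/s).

Let A be the unknown flow. Total out = 2590 + A.
CaCl2 balance: 1962.7 + 0.224·A = 0.615·(2590 + A)
(0.224 − 0.615)·A = 0.615×2590 − 1962.7 = -369.81
A = -369.81 / -0.391 = 945.81 g/s

945.8 g/s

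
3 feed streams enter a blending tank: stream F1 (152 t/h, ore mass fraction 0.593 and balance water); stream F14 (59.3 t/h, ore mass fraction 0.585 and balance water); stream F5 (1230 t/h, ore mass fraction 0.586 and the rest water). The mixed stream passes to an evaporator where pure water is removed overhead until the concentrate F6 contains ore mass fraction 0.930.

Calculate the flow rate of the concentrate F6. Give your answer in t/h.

909.3 t/h

ore entering = 152×0.593 + 59.3×0.585 + 1230×0.586 = 845.61 t/h.
All ore reports to F6, so F6 = 845.61/0.930 = 909.25 t/h.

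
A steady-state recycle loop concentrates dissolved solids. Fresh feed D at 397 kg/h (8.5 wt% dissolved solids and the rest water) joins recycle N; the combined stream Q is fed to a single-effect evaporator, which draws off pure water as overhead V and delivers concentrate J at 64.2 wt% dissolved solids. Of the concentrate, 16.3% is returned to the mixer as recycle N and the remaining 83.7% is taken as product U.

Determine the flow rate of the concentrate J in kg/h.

62.8 kg/h

Overall dissolved solids balance (none leaves overhead): dissolved solids in fresh feed = dissolved solids in product, i.e. 397×0.085 = (1−0.163)·J·0.642.
J = 33.745/(0.642×0.837) = 62.798 kg/h.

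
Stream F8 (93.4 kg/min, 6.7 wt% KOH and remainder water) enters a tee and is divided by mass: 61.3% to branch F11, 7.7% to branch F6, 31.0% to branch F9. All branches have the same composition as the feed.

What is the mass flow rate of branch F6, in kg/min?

7.192 kg/min

Branch F6 flow = 0.077×93.4 = 7.1918 kg/min.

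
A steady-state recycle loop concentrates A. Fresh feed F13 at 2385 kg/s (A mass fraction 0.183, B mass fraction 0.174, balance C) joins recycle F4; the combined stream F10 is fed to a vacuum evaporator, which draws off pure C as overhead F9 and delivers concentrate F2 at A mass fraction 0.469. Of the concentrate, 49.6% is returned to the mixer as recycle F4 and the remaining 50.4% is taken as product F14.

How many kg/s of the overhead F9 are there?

1454 kg/s

Overall A balance (none leaves overhead): A in fresh feed = A in product, i.e. 2385×0.183 = (1−0.496)·F2·0.469.
F2 = 436.45/(0.469×0.504) = 1846.4 kg/s.
Recycle F4 = 0.496×1846.4 = 915.84 kg/s.
Combined feed F10 = 2385 + 915.84 = 3300.8 kg/s.
Overhead F9 = F10 − F2 = 3300.8 − 1846.4 = 1454.4 kg/s.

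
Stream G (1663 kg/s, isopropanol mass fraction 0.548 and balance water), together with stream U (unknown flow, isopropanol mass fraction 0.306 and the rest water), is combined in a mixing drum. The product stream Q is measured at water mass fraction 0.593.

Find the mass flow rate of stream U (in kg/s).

2322 kg/s

Let U be the unknown flow. Total out = 1663 + U.
water balance: 751.68 + 0.694·U = 0.593·(1663 + U)
(0.694 − 0.593)·U = 0.593×1663 − 751.68 = 234.48
U = 234.48 / 0.101 = 2321.6 kg/s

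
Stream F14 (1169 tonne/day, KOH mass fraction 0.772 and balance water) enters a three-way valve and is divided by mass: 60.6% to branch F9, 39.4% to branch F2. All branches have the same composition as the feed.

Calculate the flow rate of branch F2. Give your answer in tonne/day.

Branch F2 flow = 0.394×1169 = 460.59 tonne/day.

460.6 tonne/day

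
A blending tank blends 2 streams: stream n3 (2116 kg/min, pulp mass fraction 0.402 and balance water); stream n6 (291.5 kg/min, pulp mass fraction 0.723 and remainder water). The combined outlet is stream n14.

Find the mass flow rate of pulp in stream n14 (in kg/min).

pulp out = pulp in = 2116×0.402 + 291.5×0.723 = 1061.4 kg/min.

1061 kg/min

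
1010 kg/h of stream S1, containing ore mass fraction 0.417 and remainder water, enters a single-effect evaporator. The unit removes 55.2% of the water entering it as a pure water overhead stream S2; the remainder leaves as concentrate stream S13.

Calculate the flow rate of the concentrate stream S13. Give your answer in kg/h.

685 kg/h

water entering = 1010×0.583 = 588.83 kg/h; overhead removed = 0.552×588.83 = 325.03 kg/h.
Concentrate = 1010 − 325.03 = 684.97 kg/h.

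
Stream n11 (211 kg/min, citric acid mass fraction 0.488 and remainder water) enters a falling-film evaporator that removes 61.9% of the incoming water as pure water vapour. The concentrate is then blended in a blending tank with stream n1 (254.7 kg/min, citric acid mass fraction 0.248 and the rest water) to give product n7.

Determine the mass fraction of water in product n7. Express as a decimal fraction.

0.583

Vapour removed = 0.619×0.512×211 = 66.872 kg/min; concentrate = 144.13 kg/min.
water reaching the mixer = 41.16 (from concentrate) + 254.7×0.752 = 232.69 kg/min.
Product flow = 144.13 + 254.7 = 398.83 kg/min; water fraction = 0.583.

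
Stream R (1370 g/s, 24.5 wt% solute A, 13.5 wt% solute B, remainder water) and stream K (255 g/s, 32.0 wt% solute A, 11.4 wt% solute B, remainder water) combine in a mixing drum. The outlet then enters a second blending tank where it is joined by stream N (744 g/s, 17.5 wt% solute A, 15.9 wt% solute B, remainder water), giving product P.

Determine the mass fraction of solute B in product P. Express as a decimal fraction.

Overall, product flow = 2369 g/s.
solute B in = 1370×0.135 + 255×0.114 + 744×0.159 = 332.32 g/s.
solute B fraction in P = 0.140.

0.140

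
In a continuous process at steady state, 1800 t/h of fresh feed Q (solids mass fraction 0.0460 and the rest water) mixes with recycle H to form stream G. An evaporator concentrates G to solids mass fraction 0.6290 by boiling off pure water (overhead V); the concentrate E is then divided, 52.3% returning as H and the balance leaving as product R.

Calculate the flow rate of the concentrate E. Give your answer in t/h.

276 t/h

Overall solids balance (none leaves overhead): solids in fresh feed = solids in product, i.e. 1800×0.046 = (1−0.523)·E·0.629.
E = 82.8/(0.629×0.477) = 275.97 t/h.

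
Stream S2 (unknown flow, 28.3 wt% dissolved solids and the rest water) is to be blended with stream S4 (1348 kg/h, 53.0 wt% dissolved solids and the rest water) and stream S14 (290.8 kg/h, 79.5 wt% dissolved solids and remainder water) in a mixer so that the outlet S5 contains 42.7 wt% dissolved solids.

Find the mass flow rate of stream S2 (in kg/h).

1707 kg/h

Let S2 be the unknown flow. Total out = 1638.8 + S2.
dissolved solids balance: 945.63 + 0.283·S2 = 0.427·(1638.8 + S2)
(0.283 − 0.427)·S2 = 0.427×1638.8 − 945.63 = -245.86
S2 = -245.86 / -0.144 = 1707.4 kg/h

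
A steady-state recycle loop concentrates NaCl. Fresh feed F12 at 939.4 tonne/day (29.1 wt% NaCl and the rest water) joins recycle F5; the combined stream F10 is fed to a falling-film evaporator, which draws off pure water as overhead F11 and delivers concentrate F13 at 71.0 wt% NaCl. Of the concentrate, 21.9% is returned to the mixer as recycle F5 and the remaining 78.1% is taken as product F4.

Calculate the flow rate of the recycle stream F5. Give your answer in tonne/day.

108 tonne/day

Overall NaCl balance (none leaves overhead): NaCl in fresh feed = NaCl in product, i.e. 939.4×0.291 = (1−0.219)·F13·0.710.
F13 = 273.37/(0.710×0.781) = 492.99 tonne/day.
Recycle F5 = 0.219×492.99 = 107.96 tonne/day.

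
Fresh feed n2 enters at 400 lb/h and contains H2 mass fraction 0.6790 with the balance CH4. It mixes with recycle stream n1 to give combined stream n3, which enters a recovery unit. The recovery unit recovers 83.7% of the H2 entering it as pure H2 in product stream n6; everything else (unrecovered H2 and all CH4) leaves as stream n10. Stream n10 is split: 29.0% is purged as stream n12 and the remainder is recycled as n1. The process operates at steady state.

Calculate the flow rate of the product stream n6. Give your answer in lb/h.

H2 in n3: m_A = 400×0.679 + (1−0.290)·(1−0.837)·m_A, so m_A = 271.6/0.8843 = 307.15 lb/h.
Product n6 = 0.837×307.15 = 257.08 lb/h.

257.1 lb/h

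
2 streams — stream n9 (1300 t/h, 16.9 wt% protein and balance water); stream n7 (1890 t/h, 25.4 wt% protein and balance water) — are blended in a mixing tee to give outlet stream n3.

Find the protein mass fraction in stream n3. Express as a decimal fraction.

0.219

Total flow out = 1300 + 1890 = 3190 t/h.
protein in = 1300×0.169 + 1890×0.254 = 699.76 t/h.
protein mass fraction in n3 = 699.76/3190 = 0.219.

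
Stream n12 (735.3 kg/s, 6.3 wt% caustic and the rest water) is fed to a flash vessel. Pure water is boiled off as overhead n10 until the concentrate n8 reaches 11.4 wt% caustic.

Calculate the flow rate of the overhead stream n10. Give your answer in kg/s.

328.9 kg/s

caustic is conserved: 735.3×0.063 = 46.324 kg/s all reports to the concentrate.
Concentrate = 46.324/(target fraction) = 406.35 kg/s.
Overhead = 735.3 − 406.35 = 328.95 kg/s.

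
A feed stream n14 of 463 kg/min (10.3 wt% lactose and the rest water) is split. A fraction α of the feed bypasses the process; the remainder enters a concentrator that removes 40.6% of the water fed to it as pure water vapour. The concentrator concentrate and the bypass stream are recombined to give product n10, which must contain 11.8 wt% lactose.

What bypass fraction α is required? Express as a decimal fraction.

All 463×0.103 = 47.689 kg/min of lactose reaches n10, so n10 = 47.689/0.118 = 404.14 kg/min and vapour = 58.856 kg/min.
The evaporator receives (1−α)·463 of feed at 0.897 water and removes 0.406 of that water:
0.406×0.897×(1−α)×463 = 58.856
(1−α) = 58.856/168.62 = 0.3491;  α = 0.6509.

0.651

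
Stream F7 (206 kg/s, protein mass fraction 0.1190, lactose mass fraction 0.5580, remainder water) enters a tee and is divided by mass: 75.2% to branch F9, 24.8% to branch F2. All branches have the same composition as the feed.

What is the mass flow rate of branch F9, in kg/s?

Branch F9 flow = 0.752×206 = 154.91 kg/s.

154.9 kg/s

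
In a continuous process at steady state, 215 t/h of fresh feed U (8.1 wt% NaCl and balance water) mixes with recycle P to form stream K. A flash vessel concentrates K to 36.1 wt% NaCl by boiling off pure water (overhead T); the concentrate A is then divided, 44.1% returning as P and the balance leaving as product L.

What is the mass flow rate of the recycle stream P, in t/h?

Overall NaCl balance (none leaves overhead): NaCl in fresh feed = NaCl in product, i.e. 215×0.081 = (1−0.441)·A·0.361.
A = 17.415/(0.361×0.559) = 86.299 t/h.
Recycle P = 0.441×86.299 = 38.058 t/h.

38.06 t/h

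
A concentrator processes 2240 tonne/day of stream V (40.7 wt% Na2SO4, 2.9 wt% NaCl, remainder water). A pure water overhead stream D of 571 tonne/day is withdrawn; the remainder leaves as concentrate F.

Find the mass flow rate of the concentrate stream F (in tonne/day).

Concentrate = 2240 − 571 = 1669 tonne/day.

1669 tonne/day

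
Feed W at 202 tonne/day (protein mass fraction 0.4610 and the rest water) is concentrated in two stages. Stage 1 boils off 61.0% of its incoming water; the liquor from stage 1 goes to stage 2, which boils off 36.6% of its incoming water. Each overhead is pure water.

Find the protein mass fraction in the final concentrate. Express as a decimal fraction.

0.7757

water in feed = 202×0.539 = 108.88 tonne/day.
After stage 1: water left = (1−0.610)×108.88 = 42.462; stream total = 135.58 tonne/day.
After stage 2: water left = (1−0.366)×42.462 = 26.921; final concentrate = 120.04 tonne/day.
protein fraction = 93.122/120.04 = 0.7757.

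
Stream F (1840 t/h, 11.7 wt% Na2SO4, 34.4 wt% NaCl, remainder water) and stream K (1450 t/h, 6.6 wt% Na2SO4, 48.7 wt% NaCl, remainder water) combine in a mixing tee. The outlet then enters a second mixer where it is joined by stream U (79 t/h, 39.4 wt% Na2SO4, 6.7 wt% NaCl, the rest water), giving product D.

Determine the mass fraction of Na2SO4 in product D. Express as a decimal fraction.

Overall, product flow = 3369 t/h.
Na2SO4 in = 1840×0.117 + 1450×0.066 + 79×0.394 = 342.11 t/h.
Na2SO4 fraction in D = 0.102.

0.102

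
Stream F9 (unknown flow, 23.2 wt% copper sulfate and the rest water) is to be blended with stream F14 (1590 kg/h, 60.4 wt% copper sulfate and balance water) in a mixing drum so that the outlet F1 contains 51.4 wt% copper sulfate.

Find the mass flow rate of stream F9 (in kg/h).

507.4 kg/h

Let F9 be the unknown flow. Total out = 1590 + F9.
copper sulfate balance: 960.36 + 0.232·F9 = 0.514·(1590 + F9)
(0.232 − 0.514)·F9 = 0.514×1590 − 960.36 = -143.1
F9 = -143.1 / -0.282 = 507.45 kg/h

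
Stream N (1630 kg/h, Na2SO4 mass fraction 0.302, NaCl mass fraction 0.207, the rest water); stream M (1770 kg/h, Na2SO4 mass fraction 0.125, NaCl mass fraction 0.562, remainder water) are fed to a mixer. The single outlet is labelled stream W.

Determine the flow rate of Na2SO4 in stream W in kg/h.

Na2SO4 out = Na2SO4 in = 1630×0.302 + 1770×0.125 = 713.51 kg/h.

713.5 kg/h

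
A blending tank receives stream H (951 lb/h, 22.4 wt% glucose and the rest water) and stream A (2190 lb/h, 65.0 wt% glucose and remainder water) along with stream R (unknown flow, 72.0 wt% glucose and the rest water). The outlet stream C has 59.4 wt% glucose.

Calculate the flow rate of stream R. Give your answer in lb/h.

1819 lb/h

Let R be the unknown flow. Total out = 3141 + R.
glucose balance: 1636.5 + 0.720·R = 0.594·(3141 + R)
(0.720 − 0.594)·R = 0.594×3141 − 1636.5 = 229.23
R = 229.23 / 0.126 = 1819.3 lb/h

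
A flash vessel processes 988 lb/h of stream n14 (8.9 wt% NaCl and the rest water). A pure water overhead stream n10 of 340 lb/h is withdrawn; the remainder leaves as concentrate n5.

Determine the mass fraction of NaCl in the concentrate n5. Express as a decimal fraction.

NaCl is not removed: 988×0.089 = 87.932 lb/h of NaCl enters n5.
Concentrate = 988 − 340 = 648 lb/h.
Mass fraction = 87.932/648 = 0.1357.

0.1357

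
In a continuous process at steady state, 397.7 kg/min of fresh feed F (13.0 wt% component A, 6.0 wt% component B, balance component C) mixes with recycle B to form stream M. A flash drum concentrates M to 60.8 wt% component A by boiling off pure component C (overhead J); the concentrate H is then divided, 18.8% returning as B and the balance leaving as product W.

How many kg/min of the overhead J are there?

312.7 kg/min

Overall component A balance (none leaves overhead): component A in fresh feed = component A in product, i.e. 397.7×0.130 = (1−0.188)·H·0.608.
H = 51.701/(0.608×0.812) = 104.72 kg/min.
Recycle B = 0.188×104.72 = 19.688 kg/min.
Combined feed M = 397.7 + 19.688 = 417.39 kg/min.
Overhead J = M − H = 417.39 − 104.72 = 312.67 kg/min.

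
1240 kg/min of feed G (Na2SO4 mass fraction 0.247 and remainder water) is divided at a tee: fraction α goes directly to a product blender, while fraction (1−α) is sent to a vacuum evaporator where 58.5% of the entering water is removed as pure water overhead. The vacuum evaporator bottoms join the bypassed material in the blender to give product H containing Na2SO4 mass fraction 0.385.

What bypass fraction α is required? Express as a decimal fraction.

All 1240×0.247 = 306.28 kg/min of Na2SO4 reaches H, so H = 306.28/0.385 = 795.53 kg/min and vapour = 444.47 kg/min.
The evaporator receives (1−α)·1240 of feed at 0.753 water and removes 0.585 of that water:
0.585×0.753×(1−α)×1240 = 444.47
(1−α) = 444.47/546.23 = 0.8137;  α = 0.1863.

0.186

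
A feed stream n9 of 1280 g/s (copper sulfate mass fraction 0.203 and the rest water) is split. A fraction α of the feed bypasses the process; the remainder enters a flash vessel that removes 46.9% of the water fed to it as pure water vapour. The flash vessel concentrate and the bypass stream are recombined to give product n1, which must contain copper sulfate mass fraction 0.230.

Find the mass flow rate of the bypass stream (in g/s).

878 g/s

All 1280×0.203 = 259.84 g/s of copper sulfate reaches n1, so n1 = 259.84/0.230 = 1129.7 g/s and vapour = 150.26 g/s.
The evaporator receives (1−α)·1280 of feed at 0.797 water and removes 0.469 of that water:
0.469×0.797×(1−α)×1280 = 150.26
(1−α) = 150.26/478.46 = 0.3141;  α = 0.6859.
Bypass flow = 0.6859×1280 = 878.01 g/s.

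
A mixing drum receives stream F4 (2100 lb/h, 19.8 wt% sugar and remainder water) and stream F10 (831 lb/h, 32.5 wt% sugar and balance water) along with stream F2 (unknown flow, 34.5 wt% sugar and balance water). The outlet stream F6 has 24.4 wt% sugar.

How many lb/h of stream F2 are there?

290 lb/h

Let F2 be the unknown flow. Total out = 2931 + F2.
sugar balance: 685.88 + 0.345·F2 = 0.244·(2931 + F2)
(0.345 − 0.244)·F2 = 0.244×2931 − 685.88 = 29.289
F2 = 29.289 / 0.101 = 289.99 lb/h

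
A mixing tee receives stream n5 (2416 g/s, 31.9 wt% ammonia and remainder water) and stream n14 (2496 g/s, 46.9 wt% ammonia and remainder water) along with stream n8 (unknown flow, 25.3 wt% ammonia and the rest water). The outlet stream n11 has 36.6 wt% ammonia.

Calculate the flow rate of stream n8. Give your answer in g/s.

1270 g/s

Let n8 be the unknown flow. Total out = 4912 + n8.
ammonia balance: 1941.3 + 0.253·n8 = 0.366·(4912 + n8)
(0.253 − 0.366)·n8 = 0.366×4912 − 1941.3 = -143.54
n8 = -143.54 / -0.113 = 1270.2 g/s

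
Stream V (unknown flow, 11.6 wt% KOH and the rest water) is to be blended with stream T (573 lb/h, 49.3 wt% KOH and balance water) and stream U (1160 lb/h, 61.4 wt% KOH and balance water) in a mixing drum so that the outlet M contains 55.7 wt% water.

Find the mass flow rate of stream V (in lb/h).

694.2 lb/h

Let V be the unknown flow. Total out = 1733 + V.
water balance: 738.27 + 0.884·V = 0.557·(1733 + V)
(0.884 − 0.557)·V = 0.557×1733 − 738.27 = 227.01
V = 227.01 / 0.327 = 694.22 lb/h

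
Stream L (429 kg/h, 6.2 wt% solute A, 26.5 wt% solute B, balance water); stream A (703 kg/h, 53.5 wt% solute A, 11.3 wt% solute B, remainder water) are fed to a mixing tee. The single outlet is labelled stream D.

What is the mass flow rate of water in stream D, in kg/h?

water out = water in = 429×0.673 + 703×0.352 = 536.17 kg/h.

536.2 kg/h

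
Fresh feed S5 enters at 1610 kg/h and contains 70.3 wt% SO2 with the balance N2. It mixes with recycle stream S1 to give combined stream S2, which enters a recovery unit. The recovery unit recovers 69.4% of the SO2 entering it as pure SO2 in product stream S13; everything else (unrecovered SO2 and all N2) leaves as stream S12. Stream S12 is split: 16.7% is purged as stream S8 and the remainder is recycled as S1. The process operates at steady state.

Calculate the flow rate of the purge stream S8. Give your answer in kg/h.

555.8 kg/h

N2 enters only via S5 and leaves only via the purge: 1610×0.297 = 0.167×(N2 in S12), and the recovery unit passes all N2, so N2 in S2 = N2 in S12 = 2863.3 kg/h.
SO2 in S2: m_A = 1610×0.703 + (1−0.167)·(1−0.694)·m_A, so m_A = 1131.8/0.7451 = 1519 kg/h.
S12 = (1−0.694)×1519 + 2863.3 = 3328.1 kg/h.
Purge S8 = 0.167×3328.1 = 555.8 kg/h.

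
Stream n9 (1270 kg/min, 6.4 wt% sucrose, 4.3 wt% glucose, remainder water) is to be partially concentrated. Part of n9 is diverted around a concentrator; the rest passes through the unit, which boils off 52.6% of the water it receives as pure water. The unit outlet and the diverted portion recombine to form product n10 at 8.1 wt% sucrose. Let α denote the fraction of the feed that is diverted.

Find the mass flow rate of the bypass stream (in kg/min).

All 1270×0.064 = 81.28 kg/min of sucrose reaches n10, so n10 = 81.28/0.081 = 1003.5 kg/min and vapour = 266.54 kg/min.
The evaporator receives (1−α)·1270 of feed at 0.893 water and removes 0.526 of that water:
0.526×0.893×(1−α)×1270 = 266.54
(1−α) = 266.54/596.54 = 0.4468;  α = 0.5532.
Bypass flow = 0.5532×1270 = 702.55 kg/min.

702.5 kg/min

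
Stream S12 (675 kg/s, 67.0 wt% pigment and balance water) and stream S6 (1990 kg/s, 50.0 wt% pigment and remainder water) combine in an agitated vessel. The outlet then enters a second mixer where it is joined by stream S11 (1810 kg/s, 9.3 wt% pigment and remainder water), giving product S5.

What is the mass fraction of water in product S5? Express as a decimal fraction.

0.6390

Overall, product flow = 4475 kg/s.
water in = 675×0.330 + 1990×0.500 + 1810×0.907 = 2859.4 kg/s.
water fraction in S5 = 0.6390.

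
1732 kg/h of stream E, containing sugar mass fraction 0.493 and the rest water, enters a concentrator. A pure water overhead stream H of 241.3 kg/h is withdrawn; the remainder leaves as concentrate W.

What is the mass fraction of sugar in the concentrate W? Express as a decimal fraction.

sugar is not removed: 1732×0.493 = 853.88 kg/h of sugar enters W.
Concentrate = 1732 − 241.3 = 1490.7 kg/h.
Mass fraction = 853.88/1490.7 = 0.573.

0.573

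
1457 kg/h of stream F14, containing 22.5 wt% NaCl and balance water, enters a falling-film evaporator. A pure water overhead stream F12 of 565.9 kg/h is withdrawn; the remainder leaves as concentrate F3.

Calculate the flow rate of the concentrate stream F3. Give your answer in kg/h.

Concentrate = 1457 − 565.9 = 891.1 kg/h.

891.1 kg/h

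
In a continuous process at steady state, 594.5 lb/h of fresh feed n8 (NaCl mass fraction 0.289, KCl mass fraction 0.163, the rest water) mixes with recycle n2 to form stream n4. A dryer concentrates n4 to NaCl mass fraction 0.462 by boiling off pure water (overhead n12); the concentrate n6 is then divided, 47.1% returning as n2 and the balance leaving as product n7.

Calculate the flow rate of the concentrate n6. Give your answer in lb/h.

703 lb/h

Overall NaCl balance (none leaves overhead): NaCl in fresh feed = NaCl in product, i.e. 594.5×0.289 = (1−0.471)·n6·0.462.
n6 = 171.81/(0.462×0.529) = 702.99 lb/h.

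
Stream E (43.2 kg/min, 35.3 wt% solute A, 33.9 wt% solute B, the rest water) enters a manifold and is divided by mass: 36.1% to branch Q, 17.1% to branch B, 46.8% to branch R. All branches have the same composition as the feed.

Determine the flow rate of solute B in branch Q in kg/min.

Branch Q total = 0.361×43.2 = 15.595 kg/min.
solute B in Q = 0.339×15.595 = 5.2868 kg/min.

5.287 kg/min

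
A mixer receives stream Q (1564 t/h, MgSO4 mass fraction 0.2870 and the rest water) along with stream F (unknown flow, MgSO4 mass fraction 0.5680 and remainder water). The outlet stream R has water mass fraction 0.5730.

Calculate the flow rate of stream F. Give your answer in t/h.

1553 t/h

Let F be the unknown flow. Total out = 1564 + F.
water balance: 1115.1 + 0.432·F = 0.573·(1564 + F)
(0.432 − 0.573)·F = 0.573×1564 − 1115.1 = -218.96
F = -218.96 / -0.141 = 1552.9 t/h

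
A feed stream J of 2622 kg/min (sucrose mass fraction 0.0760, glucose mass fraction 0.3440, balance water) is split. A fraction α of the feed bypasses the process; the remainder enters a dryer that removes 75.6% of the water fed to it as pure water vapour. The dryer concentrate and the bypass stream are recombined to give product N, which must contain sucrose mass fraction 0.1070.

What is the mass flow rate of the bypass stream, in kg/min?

889.5 kg/min

All 2622×0.076 = 199.27 kg/min of sucrose reaches N, so N = 199.27/0.107 = 1862.4 kg/min and vapour = 759.64 kg/min.
The evaporator receives (1−α)·2622 of feed at 0.580 water and removes 0.756 of that water:
0.756×0.580×(1−α)×2622 = 759.64
(1−α) = 759.64/1149.7 = 0.6607;  α = 0.3393.
Bypass flow = 0.3393×2622 = 889.55 kg/min.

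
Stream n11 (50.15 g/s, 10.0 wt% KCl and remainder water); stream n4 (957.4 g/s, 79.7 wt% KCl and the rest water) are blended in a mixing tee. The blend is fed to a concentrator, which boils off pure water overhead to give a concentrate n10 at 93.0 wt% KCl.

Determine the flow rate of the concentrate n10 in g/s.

825.9 g/s

KCl entering = 50.15×0.100 + 957.4×0.797 = 768.06 g/s.
All KCl reports to n10, so n10 = 768.06/0.930 = 825.87 g/s.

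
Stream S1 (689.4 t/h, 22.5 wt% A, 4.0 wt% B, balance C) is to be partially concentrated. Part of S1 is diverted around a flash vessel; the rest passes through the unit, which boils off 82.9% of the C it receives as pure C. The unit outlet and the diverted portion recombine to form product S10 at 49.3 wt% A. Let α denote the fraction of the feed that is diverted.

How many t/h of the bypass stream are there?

All 689.4×0.225 = 155.12 t/h of A reaches S10, so S10 = 155.12/0.493 = 314.63 t/h and vapour = 374.77 t/h.
The evaporator receives (1−α)·689.4 of feed at 0.735 C and removes 0.829 of that C:
0.829×0.735×(1−α)×689.4 = 374.77
(1−α) = 374.77/420.06 = 0.8922;  α = 0.1078.
Bypass flow = 0.1078×689.4 = 74.34 t/h.

74.34 t/h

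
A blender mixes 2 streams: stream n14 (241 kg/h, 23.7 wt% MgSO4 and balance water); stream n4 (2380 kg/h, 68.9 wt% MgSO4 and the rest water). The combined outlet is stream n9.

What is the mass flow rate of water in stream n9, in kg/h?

water out = water in = 241×0.763 + 2380×0.311 = 924.06 kg/h.

924.1 kg/h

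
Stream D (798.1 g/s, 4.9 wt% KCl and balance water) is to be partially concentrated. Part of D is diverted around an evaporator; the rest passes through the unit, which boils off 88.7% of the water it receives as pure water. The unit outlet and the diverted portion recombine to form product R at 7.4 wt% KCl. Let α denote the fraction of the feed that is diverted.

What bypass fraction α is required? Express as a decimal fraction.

All 798.1×0.049 = 39.107 g/s of KCl reaches R, so R = 39.107/0.074 = 528.47 g/s and vapour = 269.63 g/s.
The evaporator receives (1−α)·798.1 of feed at 0.951 water and removes 0.887 of that water:
0.887×0.951×(1−α)×798.1 = 269.63
(1−α) = 269.63/673.23 = 0.4005;  α = 0.5995.

0.599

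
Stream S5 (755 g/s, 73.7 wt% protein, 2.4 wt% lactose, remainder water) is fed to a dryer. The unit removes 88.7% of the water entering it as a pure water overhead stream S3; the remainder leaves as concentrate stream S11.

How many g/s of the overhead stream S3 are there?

160.1 g/s

water entering = 755×0.239 = 180.44 g/s; overhead removed = 0.887×180.44 = 160.05 g/s.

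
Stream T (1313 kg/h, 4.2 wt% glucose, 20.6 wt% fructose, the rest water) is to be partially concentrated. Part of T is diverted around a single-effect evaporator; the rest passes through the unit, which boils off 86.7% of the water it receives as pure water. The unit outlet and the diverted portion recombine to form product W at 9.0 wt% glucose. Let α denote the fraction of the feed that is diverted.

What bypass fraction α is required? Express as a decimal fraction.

0.182

All 1313×0.042 = 55.146 kg/h of glucose reaches W, so W = 55.146/0.090 = 612.73 kg/h and vapour = 700.27 kg/h.
The evaporator receives (1−α)·1313 of feed at 0.752 water and removes 0.867 of that water:
0.867×0.752×(1−α)×1313 = 700.27
(1−α) = 700.27/856.05 = 0.8180;  α = 0.1820.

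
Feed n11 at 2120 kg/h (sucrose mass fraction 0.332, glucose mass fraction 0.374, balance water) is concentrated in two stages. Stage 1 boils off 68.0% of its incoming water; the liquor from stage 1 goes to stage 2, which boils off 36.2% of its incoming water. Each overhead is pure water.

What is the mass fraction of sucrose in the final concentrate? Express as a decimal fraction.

0.433

water in feed = 2120×0.294 = 623.28 kg/h.
After stage 1: water left = (1−0.680)×623.28 = 199.45; stream total = 1696.2 kg/h.
After stage 2: water left = (1−0.362)×199.45 = 127.25; final concentrate = 1624 kg/h.
sucrose fraction = 703.84/1624 = 0.433.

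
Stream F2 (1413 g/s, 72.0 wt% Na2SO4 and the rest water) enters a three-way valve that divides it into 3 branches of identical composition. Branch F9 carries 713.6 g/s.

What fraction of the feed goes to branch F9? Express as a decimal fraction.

0.505

Fraction to F9 = 713.6/1413 = 0.5050.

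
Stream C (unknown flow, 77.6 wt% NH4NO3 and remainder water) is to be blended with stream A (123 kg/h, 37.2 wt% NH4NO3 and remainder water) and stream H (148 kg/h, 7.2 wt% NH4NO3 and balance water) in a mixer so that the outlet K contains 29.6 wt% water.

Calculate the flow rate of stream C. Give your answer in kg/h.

Let C be the unknown flow. Total out = 271 + C.
water balance: 214.59 + 0.224·C = 0.296·(271 + C)
(0.224 − 0.296)·C = 0.296×271 − 214.59 = -134.37
C = -134.37 / -0.072 = 1866.3 kg/h

1866 kg/h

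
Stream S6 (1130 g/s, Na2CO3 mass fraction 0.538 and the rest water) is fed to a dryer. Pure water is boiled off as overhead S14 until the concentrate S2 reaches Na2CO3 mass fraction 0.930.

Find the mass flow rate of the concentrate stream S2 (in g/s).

653.7 g/s

Na2CO3 is conserved: 1130×0.538 = 607.94 g/s all reports to the concentrate.
Concentrate = 607.94/(target fraction) = 653.7 g/s.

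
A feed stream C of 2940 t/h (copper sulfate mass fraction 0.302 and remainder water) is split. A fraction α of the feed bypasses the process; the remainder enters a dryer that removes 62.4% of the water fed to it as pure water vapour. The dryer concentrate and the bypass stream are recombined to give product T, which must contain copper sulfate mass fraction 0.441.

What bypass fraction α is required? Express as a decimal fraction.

0.276

All 2940×0.302 = 887.88 t/h of copper sulfate reaches T, so T = 887.88/0.441 = 2013.3 t/h and vapour = 926.67 t/h.
The evaporator receives (1−α)·2940 of feed at 0.698 water and removes 0.624 of that water:
0.624×0.698×(1−α)×2940 = 926.67
(1−α) = 926.67/1280.5 = 0.7237;  α = 0.2763.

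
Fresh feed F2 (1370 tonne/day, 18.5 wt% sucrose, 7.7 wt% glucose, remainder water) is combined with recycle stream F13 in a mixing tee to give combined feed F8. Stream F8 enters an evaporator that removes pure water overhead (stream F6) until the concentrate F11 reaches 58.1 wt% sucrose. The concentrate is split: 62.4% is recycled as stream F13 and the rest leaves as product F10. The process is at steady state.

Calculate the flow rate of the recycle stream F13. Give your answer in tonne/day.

724 tonne/day

Overall sucrose balance (none leaves overhead): sucrose in fresh feed = sucrose in product, i.e. 1370×0.185 = (1−0.624)·F11·0.581.
F11 = 253.45/(0.581×0.376) = 1160.2 tonne/day.
Recycle F13 = 0.624×1160.2 = 723.96 tonne/day.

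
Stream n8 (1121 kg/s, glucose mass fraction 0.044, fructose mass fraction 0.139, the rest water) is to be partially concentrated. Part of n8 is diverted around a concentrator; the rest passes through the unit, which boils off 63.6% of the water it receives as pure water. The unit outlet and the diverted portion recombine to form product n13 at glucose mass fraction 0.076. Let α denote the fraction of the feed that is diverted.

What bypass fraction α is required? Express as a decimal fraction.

0.190

All 1121×0.044 = 49.324 kg/s of glucose reaches n13, so n13 = 49.324/0.076 = 649 kg/s and vapour = 472 kg/s.
The evaporator receives (1−α)·1121 of feed at 0.817 water and removes 0.636 of that water:
0.636×0.817×(1−α)×1121 = 472
(1−α) = 472/582.49 = 0.8103;  α = 0.1897.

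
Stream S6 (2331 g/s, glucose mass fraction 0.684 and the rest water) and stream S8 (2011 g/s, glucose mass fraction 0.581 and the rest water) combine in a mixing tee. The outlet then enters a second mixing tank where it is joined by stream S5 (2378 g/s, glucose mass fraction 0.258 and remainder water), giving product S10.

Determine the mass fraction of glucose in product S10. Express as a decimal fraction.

Overall, product flow = 6720 g/s.
glucose in = 2331×0.684 + 2011×0.581 + 2378×0.258 = 3376.3 g/s.
glucose fraction in S10 = 0.502.

0.502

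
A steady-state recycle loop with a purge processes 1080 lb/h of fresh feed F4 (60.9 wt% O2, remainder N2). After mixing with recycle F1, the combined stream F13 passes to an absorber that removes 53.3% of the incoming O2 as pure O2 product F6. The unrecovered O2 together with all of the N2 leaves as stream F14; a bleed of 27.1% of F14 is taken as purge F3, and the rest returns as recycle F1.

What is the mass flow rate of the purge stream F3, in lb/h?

548.5 lb/h

N2 enters only via F4 and leaves only via the purge: 1080×0.391 = 0.271×(N2 in F14), and the absorber passes all N2, so N2 in F13 = N2 in F14 = 1558.2 lb/h.
O2 in F13: m_A = 1080×0.609 + (1−0.271)·(1−0.533)·m_A, so m_A = 657.72/0.6596 = 997.21 lb/h.
F14 = (1−0.533)×997.21 + 1558.2 = 2023.9 lb/h.
Purge F3 = 0.271×2023.9 = 548.48 lb/h.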